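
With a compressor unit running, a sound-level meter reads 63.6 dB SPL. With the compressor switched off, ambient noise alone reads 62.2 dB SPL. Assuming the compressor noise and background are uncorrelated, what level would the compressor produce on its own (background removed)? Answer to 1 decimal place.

Background correction is a power subtraction:
L_src = 10·log₁₀(10^(63.6/10) − 10^(62.2/10)) = 10·log₁₀(631300) = 58.0 dB SPL.

58.0 dB SPL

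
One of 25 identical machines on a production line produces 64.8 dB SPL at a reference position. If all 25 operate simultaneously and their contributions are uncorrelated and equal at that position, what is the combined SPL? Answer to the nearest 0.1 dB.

25 equal incoherent sources raise the level by 10·log₁₀(25) = 13.98 dB.
L_total = 64.8 + 13.98 = 78.8 dB SPL.

78.8 dB SPL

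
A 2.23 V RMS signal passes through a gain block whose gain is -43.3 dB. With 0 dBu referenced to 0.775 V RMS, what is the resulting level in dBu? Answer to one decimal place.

-34.1 dBu

Input level: 20·log₁₀(2.23/0.775) = 9.18 dBu.
Output: 9.18 − 43.3 = -34.1 dBu.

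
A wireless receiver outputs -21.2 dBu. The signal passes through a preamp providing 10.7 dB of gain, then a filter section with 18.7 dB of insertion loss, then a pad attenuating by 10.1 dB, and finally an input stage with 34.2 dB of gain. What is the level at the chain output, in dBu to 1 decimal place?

-5.1 dBu

Gain stages sum in dB:
-21.2 + 10.7 − 18.7 − 10.1 + 34.2 = -5.1 dBu.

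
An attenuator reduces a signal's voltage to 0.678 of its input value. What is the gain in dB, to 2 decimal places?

-3.38 dB

Voltage ratio → dB uses the 20·log₁₀ form:
20·log₁₀(0.678) = -3.38 dB.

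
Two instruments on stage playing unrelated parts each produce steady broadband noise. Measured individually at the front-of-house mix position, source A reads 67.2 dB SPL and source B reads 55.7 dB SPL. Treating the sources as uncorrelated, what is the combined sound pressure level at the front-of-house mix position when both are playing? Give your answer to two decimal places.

67.50 dB SPL

Add the sources as powers (linear), then convert back to dB:
L_total = 10·log₁₀(10^(67.2/10) + 10^(55.7/10)) = 10·log₁₀(5620000) = 67.50 dB SPL.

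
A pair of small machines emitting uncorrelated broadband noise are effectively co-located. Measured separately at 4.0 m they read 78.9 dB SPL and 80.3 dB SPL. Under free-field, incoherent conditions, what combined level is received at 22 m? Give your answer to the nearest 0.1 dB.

67.9 dB SPL

Combined at 4.0 m: 10·log₁₀(10^(78.9/10)+10^(80.3/10)) = 82.67 dB SPL.
Then apply −20·log₁₀(22/4.0) = -14.81 dB → 67.9 dB SPL.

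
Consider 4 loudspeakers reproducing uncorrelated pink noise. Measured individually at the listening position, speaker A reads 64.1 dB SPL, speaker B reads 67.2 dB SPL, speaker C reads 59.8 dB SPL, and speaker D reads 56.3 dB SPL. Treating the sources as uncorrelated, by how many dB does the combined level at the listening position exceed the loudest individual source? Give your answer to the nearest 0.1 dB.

2.4 dB

Uncorrelated sources add in intensity (power), not in dB.
L_total = 10·log₁₀(10^(64.1/10) + 10^(67.2/10) + 10^(59.8/10) + 10^(56.3/10)) = 69.64 dB SPL.
Excess over the loudest (67.2 dB): 69.64 − 67.2 = 2.4 dB.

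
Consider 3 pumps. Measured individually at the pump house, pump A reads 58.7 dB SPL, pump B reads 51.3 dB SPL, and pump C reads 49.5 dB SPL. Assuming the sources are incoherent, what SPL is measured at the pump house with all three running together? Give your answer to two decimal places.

59.85 dB SPL

Incoherent sources sum as intensities:
L_total = 10·log₁₀(10^(58.7/10) + 10^(51.3/10) + 10^(49.5/10)) = 10·log₁₀(965300) = 59.85 dB SPL.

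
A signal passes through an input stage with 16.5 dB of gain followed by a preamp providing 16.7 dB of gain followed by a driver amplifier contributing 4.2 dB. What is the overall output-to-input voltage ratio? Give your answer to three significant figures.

Net gain = 16.5 + 16.7 + 4.2 = 37.4 dB.
Voltage ratio = 10^(37.4/20) = 74.1.

74.1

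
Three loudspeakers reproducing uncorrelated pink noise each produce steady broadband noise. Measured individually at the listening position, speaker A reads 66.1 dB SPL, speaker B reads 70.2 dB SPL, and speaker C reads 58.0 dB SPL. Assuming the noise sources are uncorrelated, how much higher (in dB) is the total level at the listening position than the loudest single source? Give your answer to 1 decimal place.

1.6 dB

Uncorrelated sources add in intensity (power), not in dB.
L_total = 10·log₁₀(10^(66.1/10) + 10^(70.2/10) + 10^(58.0/10)) = 71.81 dB SPL.
Excess over the loudest (70.2 dB): 71.81 − 70.2 = 1.6 dB.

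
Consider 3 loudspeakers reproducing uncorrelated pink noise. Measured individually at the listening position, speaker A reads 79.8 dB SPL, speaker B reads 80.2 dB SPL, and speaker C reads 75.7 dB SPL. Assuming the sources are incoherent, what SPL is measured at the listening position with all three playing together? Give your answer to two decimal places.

83.75 dB SPL

Incoherent sources sum as intensities:
L_total = 10·log₁₀(10^(79.8/10) + 10^(80.2/10) + 10^(75.7/10)) = 10·log₁₀(237400000) = 83.75 dB SPL.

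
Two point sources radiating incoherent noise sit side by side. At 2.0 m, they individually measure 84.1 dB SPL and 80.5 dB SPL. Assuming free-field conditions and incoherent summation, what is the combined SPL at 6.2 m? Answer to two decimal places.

Combined at 2.0 m: 10·log₁₀(10^(84.1/10)+10^(80.5/10)) = 85.673 dB SPL.
Then apply −20·log₁₀(6.2/2.0) = -9.827 dB → 75.85 dB SPL.

75.85 dB SPL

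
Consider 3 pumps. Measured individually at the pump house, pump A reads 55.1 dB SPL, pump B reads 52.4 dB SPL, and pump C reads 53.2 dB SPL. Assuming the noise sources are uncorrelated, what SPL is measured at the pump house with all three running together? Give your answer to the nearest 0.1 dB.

Add the sources as powers (linear), then convert back to dB:
L_total = 10·log₁₀(10^(55.1/10) + 10^(52.4/10) + 10^(53.2/10)) = 10·log₁₀(706300) = 58.5 dB SPL.

58.5 dB SPL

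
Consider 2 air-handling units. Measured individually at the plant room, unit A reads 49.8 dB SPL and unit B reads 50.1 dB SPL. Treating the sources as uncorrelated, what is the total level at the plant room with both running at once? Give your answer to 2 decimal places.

52.96 dB SPL

Incoherent sources sum as intensities:
L_total = 10·log₁₀(10^(49.8/10) + 10^(50.1/10)) = 10·log₁₀(197800) = 52.96 dB SPL.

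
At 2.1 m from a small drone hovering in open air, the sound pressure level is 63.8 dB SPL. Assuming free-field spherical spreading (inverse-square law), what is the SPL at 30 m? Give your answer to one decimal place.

Inverse-square spreading gives ΔL = −20·log₁₀(d₂/d₁).
ΔL = −20·log₁₀(30/2.1) = -23.10 dB, so L₂ = 63.8 + (-23.10) = 40.7 dB SPL.

40.7 dB SPL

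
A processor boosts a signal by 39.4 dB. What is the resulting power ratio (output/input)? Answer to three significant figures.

8710

Power ratio = 10^(dB/10).
10^(39.4/10) = 10^(3.940) = 8710.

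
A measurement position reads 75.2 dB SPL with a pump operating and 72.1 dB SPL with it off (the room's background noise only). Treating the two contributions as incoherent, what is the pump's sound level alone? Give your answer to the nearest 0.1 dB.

72.3 dB SPL

Subtract intensities: L_src = 10·log₁₀(10^(L_total/10) − 10^(L_bg/10)).
L_src = 10·log₁₀(10^(75.2/10) − 10^(72.1/10)) = 10·log₁₀(16900000) = 72.3 dB SPL.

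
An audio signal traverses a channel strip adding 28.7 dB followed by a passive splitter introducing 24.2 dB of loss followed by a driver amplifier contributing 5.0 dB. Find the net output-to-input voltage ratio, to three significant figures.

Net gain = 28.7 + (−24.2) + 5.0 = 9.5 dB.
Voltage ratio = 10^(9.5/20) = 2.99.

2.99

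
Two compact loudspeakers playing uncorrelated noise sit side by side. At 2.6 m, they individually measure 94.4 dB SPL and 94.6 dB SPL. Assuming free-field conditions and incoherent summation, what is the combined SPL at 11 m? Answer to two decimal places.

Combined at 2.6 m: 10·log₁₀(10^(94.4/10)+10^(94.6/10)) = 97.511 dB SPL.
Then apply −20·log₁₀(11/2.6) = -12.528 dB → 84.98 dB SPL.

84.98 dB SPL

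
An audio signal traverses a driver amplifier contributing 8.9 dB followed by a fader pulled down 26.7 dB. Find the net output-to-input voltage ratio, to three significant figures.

Net gain = 8.9 + (−26.7) = -17.8 dB.
Voltage ratio = 10^(-17.8/20) = 0.129.

0.129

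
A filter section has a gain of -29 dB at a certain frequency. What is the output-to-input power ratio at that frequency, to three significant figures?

0.00126

Power ratio = 10^(dB/10).
10^(-29/10) = 10^(-2.900) = 0.00126.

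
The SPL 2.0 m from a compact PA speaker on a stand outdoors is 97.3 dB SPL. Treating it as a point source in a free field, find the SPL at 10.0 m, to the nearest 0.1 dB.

83.3 dB SPL

Free-field point source: level drops by 20·log₁₀ of the distance ratio.
ΔL = −20·log₁₀(10.0/2.0) = -13.98 dB, so L₂ = 97.3 + (-13.98) = 83.3 dB SPL.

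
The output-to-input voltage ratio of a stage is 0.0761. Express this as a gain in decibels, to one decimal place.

-22.4 dB

Voltage is an amplitude quantity, so gain = 20·log₁₀(V_out/V_in).
20·log₁₀(0.0761) = -22.4 dB.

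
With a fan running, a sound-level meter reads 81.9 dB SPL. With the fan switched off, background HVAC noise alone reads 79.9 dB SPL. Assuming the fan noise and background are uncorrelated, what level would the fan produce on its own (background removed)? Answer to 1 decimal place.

Background correction is a power subtraction:
L_src = 10·log₁₀(10^(81.9/10) − 10^(79.9/10)) = 10·log₁₀(57160000) = 77.6 dB SPL.

77.6 dB SPL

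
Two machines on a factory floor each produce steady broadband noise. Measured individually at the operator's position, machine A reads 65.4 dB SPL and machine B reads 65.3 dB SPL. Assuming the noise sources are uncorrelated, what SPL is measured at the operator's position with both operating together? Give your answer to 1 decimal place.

68.4 dB SPL

Incoherent sources sum as intensities:
L_total = 10·log₁₀(10^(65.4/10) + 10^(65.3/10)) = 10·log₁₀(6856000) = 68.4 dB SPL.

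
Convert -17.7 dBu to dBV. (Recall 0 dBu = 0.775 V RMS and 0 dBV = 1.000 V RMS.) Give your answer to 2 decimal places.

The offset between the scales is 20·log₁₀(0.775/1.000) = −2.214 dB.
So dBV = -17.7 − 2.214 = -19.91 dBV.

-19.91 dBV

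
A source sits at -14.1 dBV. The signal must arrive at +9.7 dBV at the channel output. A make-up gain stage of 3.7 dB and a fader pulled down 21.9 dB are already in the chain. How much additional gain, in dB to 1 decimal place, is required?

The required make-up gain is the shortfall in the dB sum.
G = +9.7 − (-14.1) − 3.7 + 21.9 = 42.0 dB.

42.0 dB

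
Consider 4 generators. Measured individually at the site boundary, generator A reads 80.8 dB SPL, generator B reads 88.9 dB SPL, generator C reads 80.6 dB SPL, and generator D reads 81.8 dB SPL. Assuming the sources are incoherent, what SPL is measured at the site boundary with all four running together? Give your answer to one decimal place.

90.7 dB SPL

Uncorrelated sources add in intensity (power), not in dB.
L_total = 10·log₁₀(10^(80.8/10) + 10^(88.9/10) + 10^(80.6/10) + 10^(81.8/10)) = 10·log₁₀(1163000000) = 90.7 dB SPL.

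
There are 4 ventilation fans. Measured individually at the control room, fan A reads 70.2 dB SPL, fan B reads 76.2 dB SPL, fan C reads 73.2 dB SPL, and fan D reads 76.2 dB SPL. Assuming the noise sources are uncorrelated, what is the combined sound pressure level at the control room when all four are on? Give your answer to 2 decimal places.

Incoherent sources sum as intensities:
L_total = 10·log₁₀(10^(70.2/10) + 10^(76.2/10) + 10^(73.2/10) + 10^(76.2/10)) = 10·log₁₀(114700000) = 80.60 dB SPL.

80.60 dB SPL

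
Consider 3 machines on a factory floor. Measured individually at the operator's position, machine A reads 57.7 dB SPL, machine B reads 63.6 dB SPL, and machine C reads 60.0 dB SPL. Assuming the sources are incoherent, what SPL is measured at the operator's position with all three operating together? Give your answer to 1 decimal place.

Add the sources as powers (linear), then convert back to dB:
L_total = 10·log₁₀(10^(57.7/10) + 10^(63.6/10) + 10^(60.0/10)) = 10·log₁₀(3880000) = 65.9 dB SPL.

65.9 dB SPL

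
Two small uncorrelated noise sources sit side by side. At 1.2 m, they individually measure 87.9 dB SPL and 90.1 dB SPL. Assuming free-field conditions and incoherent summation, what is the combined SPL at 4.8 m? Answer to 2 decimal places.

80.11 dB SPL

Combined at 1.2 m: 10·log₁₀(10^(87.9/10)+10^(90.1/10)) = 92.148 dB SPL.
Then apply −20·log₁₀(4.8/1.2) = -12.041 dB → 80.11 dB SPL.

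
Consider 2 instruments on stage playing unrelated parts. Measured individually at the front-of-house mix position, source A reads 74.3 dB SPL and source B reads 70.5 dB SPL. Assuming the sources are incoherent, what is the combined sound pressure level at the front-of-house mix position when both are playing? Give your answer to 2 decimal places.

75.81 dB SPL

Uncorrelated sources add in intensity (power), not in dB.
L_total = 10·log₁₀(10^(74.3/10) + 10^(70.5/10)) = 10·log₁₀(38140000) = 75.81 dB SPL.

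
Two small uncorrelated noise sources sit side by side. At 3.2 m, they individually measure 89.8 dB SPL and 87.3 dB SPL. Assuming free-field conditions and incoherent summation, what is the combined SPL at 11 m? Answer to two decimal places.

81.01 dB SPL

Combined at 3.2 m: 10·log₁₀(10^(89.8/10)+10^(87.3/10)) = 91.738 dB SPL.
Then apply −20·log₁₀(11/3.2) = -10.725 dB → 81.01 dB SPL.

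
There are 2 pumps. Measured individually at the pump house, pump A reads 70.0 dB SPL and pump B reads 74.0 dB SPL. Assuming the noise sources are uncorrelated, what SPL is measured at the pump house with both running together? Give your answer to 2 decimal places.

Add the sources as powers (linear), then convert back to dB:
L_total = 10·log₁₀(10^(70.0/10) + 10^(74.0/10)) = 10·log₁₀(35120000) = 75.46 dB SPL.

75.46 dB SPL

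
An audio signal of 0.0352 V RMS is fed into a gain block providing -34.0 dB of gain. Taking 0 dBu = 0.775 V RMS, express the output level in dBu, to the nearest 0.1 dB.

Input level: 20·log₁₀(0.0352/0.775) = -26.86 dBu.
Output: -26.86 − 34.0 = -60.9 dBu.

-60.9 dBu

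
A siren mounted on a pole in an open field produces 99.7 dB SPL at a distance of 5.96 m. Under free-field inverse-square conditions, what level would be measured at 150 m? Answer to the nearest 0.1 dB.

For a point source in a free field, ΔL = −20·log₁₀(d₂/d₁).
ΔL = −20·log₁₀(150/5.96) = -28.02 dB, so L₂ = 99.7 + (-28.02) = 71.7 dB SPL.

71.7 dB SPL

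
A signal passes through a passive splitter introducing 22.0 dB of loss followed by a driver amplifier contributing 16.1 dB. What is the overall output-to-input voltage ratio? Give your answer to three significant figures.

Net gain = (−22.0) + 16.1 = -5.9 dB.
Voltage ratio = 10^(-5.9/20) = 0.507.

0.507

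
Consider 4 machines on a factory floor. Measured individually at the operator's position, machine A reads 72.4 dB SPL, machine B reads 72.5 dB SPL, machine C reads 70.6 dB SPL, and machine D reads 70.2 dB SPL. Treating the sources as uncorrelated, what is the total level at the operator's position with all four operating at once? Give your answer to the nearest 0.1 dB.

Incoherent sources sum as intensities:
L_total = 10·log₁₀(10^(72.4/10) + 10^(72.5/10) + 10^(70.6/10) + 10^(70.2/10)) = 10·log₁₀(57110000) = 77.6 dB SPL.

77.6 dB SPL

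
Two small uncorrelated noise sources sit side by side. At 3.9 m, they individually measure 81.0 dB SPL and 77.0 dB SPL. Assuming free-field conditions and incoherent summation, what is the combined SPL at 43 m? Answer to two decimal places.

61.61 dB SPL

Combined at 3.9 m: 10·log₁₀(10^(81.0/10)+10^(77.0/10)) = 82.455 dB SPL.
Then apply −20·log₁₀(43/3.9) = -20.848 dB → 61.61 dB SPL.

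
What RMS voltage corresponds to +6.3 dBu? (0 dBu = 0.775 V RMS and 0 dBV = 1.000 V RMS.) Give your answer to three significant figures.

1.60 V

V = 0.775 V × 10^(+6.3/20).
= 0.775 × 2.065 = 1.60 V.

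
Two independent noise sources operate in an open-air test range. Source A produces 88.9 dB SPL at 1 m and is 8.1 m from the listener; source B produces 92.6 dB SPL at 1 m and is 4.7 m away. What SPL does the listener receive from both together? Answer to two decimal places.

At the listener: L_A = 88.9 − 20·log₁₀(8.1) = 70.730 dB; L_B = 92.6 − 20·log₁₀(4.7) = 79.158 dB.
Combined: 10·log₁₀(10^(70.730/10)+10^(79.158/10)) = 79.74 dB SPL.

79.74 dB SPL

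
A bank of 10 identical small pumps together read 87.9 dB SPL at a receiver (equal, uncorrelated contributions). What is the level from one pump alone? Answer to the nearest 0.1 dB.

77.9 dB SPL

10 equal incoherent sources add 10·log₁₀(10) = 10.00 dB over one source.
L_one = 87.9 − 10.00 = 77.9 dB SPL.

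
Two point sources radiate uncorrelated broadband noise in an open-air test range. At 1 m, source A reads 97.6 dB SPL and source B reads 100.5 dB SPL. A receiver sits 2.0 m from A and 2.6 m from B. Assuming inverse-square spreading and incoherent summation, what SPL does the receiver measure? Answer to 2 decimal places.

At the listener: L_A = 97.6 − 20·log₁₀(2.0) = 91.579 dB; L_B = 100.5 − 20·log₁₀(2.6) = 92.201 dB.
Combined: 10·log₁₀(10^(91.579/10)+10^(92.201/10)) = 94.91 dB SPL.

94.91 dB SPL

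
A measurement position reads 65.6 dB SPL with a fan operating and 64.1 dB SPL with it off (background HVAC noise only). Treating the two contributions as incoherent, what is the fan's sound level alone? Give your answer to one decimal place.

Background correction is a power subtraction:
L_src = 10·log₁₀(10^(65.6/10) − 10^(64.1/10)) = 10·log₁₀(1060000) = 60.3 dB SPL.

60.3 dB SPL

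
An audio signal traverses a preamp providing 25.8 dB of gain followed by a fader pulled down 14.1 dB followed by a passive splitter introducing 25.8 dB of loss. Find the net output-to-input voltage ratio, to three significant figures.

Net gain = 25.8 + (−14.1) + (−25.8) = -14.1 dB.
Voltage ratio = 10^(-14.1/20) = 0.197.

0.197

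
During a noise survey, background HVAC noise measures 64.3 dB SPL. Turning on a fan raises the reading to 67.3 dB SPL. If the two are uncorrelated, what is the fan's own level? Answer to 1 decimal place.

64.3 dB SPL

Subtract intensities: L_src = 10·log₁₀(10^(L_total/10) − 10^(L_bg/10)).
L_src = 10·log₁₀(10^(67.3/10) − 10^(64.3/10)) = 10·log₁₀(2679000) = 64.3 dB SPL.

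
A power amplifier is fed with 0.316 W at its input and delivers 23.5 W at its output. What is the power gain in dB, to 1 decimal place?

Power is a power quantity, so gain = 10·log₁₀(P_out/P_in).
10·log₁₀(23.5/0.316) = 10·log₁₀(74.37) = 18.7 dB.

18.7 dB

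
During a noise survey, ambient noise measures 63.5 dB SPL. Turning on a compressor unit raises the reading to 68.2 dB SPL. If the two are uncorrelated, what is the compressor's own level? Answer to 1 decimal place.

Remove the background by subtracting linear intensities:
L_src = 10·log₁₀(10^(68.2/10) − 10^(63.5/10)) = 10·log₁₀(4368000) = 66.4 dB SPL.

66.4 dB SPL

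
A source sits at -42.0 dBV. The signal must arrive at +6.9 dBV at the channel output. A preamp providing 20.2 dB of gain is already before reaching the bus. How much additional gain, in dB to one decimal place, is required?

28.7 dB

The required make-up gain is the shortfall in the dB sum.
G = +6.9 − (-42.0) − 20.2 = 28.7 dB.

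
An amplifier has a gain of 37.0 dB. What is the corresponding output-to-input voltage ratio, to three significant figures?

Voltage ratio = 10^(dB/20).
10^(37.0/20) = 10^(1.850) = 70.8.

70.8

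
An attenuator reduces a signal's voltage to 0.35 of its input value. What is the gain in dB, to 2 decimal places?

-9.12 dB

Voltage ratio → dB uses the 20·log₁₀ form:
20·log₁₀(0.35) = -9.12 dB.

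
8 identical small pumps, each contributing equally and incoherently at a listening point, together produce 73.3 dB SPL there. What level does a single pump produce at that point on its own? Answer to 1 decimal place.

64.3 dB SPL

8 equal incoherent sources add 10·log₁₀(8) = 9.03 dB over one source.
L_one = 73.3 − 9.03 = 64.3 dB SPL.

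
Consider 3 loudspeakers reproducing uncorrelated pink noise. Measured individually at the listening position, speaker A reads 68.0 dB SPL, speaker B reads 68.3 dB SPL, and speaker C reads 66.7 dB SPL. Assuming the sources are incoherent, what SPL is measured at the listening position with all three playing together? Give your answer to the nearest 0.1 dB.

72.5 dB SPL

Uncorrelated sources add in intensity (power), not in dB.
L_total = 10·log₁₀(10^(68.0/10) + 10^(68.3/10) + 10^(66.7/10)) = 10·log₁₀(17750000) = 72.5 dB SPL.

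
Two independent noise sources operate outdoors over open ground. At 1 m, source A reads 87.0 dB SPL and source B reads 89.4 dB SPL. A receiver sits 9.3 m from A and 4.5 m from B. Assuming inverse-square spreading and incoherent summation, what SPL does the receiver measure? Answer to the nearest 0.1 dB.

At the listener: L_A = 87.0 − 20·log₁₀(9.3) = 67.63 dB; L_B = 89.4 − 20·log₁₀(4.5) = 76.34 dB.
Combined: 10·log₁₀(10^(67.63/10)+10^(76.34/10)) = 76.9 dB SPL.

76.9 dB SPL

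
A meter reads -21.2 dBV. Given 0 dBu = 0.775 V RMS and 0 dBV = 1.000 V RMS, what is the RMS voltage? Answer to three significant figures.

V = 1.000 V × 10^(-21.2/20).
= 1.000 × 0.08710 = 0.0871 V.

0.0871 V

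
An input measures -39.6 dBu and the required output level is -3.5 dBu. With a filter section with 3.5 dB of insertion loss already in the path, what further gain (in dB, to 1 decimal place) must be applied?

The required make-up gain is the shortfall in the dB sum.
G = -3.5 − (-39.6) + 3.5 = 39.6 dB.

39.6 dB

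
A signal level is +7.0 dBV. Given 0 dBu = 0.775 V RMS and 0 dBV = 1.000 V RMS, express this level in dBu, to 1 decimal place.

+9.2 dBu

The offset between the scales is 20·log₁₀(0.775/1.000) = −2.214 dB.
So dBu = +7.0 + 2.214 = +9.2 dBu.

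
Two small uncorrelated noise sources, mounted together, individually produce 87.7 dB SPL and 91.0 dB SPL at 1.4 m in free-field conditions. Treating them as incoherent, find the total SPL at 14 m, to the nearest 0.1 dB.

72.7 dB SPL

Combined at 1.4 m: 10·log₁₀(10^(87.7/10)+10^(91.0/10)) = 92.67 dB SPL.
Then apply −20·log₁₀(14/1.4) = -20.00 dB → 72.7 dB SPL.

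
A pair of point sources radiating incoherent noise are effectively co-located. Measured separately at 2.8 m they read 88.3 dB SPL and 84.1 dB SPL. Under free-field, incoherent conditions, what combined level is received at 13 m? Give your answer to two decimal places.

76.36 dB SPL

Combined at 2.8 m: 10·log₁₀(10^(88.3/10)+10^(84.1/10)) = 89.699 dB SPL.
Then apply −20·log₁₀(13/2.8) = -13.336 dB → 76.36 dB SPL.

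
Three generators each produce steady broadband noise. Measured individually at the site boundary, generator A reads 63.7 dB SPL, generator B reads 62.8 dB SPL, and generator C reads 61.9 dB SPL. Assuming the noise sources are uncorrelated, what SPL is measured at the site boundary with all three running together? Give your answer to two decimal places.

67.63 dB SPL

Incoherent sources sum as intensities:
L_total = 10·log₁₀(10^(63.7/10) + 10^(62.8/10) + 10^(61.9/10)) = 10·log₁₀(5799000) = 67.63 dB SPL.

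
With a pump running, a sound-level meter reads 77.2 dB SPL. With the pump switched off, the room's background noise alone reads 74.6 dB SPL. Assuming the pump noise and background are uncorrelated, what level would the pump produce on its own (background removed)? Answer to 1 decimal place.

Background correction is a power subtraction:
L_src = 10·log₁₀(10^(77.2/10) − 10^(74.6/10)) = 10·log₁₀(23640000) = 73.7 dB SPL.

73.7 dB SPL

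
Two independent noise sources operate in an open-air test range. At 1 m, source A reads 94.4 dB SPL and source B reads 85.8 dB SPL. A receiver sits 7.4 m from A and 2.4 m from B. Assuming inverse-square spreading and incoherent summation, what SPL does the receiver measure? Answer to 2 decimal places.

80.66 dB SPL

At the listener: L_A = 94.4 − 20·log₁₀(7.4) = 77.015 dB; L_B = 85.8 − 20·log₁₀(2.4) = 78.196 dB.
Combined: 10·log₁₀(10^(77.015/10)+10^(78.196/10)) = 80.66 dB SPL.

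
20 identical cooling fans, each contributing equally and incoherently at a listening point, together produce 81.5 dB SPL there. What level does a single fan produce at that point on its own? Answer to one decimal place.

20 equal incoherent sources add 10·log₁₀(20) = 13.01 dB over one source.
L_one = 81.5 − 13.01 = 68.5 dB SPL.

68.5 dB SPL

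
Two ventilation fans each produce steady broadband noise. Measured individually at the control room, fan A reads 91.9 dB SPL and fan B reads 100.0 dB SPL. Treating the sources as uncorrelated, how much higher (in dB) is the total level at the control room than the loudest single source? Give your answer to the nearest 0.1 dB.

Uncorrelated sources add in intensity (power), not in dB.
L_total = 10·log₁₀(10^(91.9/10) + 10^(100.0/10)) = 100.63 dB SPL.
Excess over the loudest (100.0 dB): 100.63 − 100.0 = 0.6 dB.

0.6 dB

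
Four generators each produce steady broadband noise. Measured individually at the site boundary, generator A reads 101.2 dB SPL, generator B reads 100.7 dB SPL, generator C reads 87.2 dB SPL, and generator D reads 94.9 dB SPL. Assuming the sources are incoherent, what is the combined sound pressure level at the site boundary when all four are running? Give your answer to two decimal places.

104.56 dB SPL

Add the sources as powers (linear), then convert back to dB:
L_total = 10·log₁₀(10^(101.2/10) + 10^(100.7/10) + 10^(87.2/10) + 10^(94.9/10)) = 10·log₁₀(28547000000) = 104.56 dB SPL.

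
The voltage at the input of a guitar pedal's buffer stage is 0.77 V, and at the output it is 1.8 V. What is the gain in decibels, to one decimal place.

7.4 dB

For a voltage ratio, dB = 20·log₁₀(V₂/V₁).
20·log₁₀(1.8/0.77) = 20·log₁₀(2.338) = 7.4 dB.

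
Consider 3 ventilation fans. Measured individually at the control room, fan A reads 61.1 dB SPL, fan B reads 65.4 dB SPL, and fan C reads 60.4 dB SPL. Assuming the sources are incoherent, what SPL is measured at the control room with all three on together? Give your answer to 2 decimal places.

67.67 dB SPL

Add the sources as powers (linear), then convert back to dB:
L_total = 10·log₁₀(10^(61.1/10) + 10^(65.4/10) + 10^(60.4/10)) = 10·log₁₀(5852000) = 67.67 dB SPL.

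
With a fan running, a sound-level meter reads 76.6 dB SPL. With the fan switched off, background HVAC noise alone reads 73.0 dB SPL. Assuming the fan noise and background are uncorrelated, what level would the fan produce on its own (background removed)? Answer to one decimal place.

Background correction is a power subtraction:
L_src = 10·log₁₀(10^(76.6/10) − 10^(73.0/10)) = 10·log₁₀(25760000) = 74.1 dB SPL.

74.1 dB SPL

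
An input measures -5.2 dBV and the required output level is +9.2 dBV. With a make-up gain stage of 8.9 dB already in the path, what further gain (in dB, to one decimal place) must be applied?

5.5 dB

The required make-up gain is the shortfall in the dB sum.
G = +9.2 − (-5.2) − 8.9 = 5.5 dB.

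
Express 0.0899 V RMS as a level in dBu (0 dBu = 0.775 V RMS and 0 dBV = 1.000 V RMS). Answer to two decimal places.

-18.71 dBu

dBu = 20·log₁₀(V / 0.775 V).
20·log₁₀(0.0899/0.775) = -18.71 dBu.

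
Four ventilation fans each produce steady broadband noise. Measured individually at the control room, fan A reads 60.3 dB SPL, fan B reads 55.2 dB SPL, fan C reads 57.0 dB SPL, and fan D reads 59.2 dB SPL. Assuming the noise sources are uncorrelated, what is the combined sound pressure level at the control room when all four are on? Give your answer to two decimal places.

Add the sources as powers (linear), then convert back to dB:
L_total = 10·log₁₀(10^(60.3/10) + 10^(55.2/10) + 10^(57.0/10) + 10^(59.2/10)) = 10·log₁₀(2736000) = 64.37 dB SPL.

64.37 dB SPL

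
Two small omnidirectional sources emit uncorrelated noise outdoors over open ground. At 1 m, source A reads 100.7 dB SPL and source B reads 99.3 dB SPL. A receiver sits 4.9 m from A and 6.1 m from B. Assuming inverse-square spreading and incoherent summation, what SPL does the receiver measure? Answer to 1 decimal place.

At the listener: L_A = 100.7 − 20·log₁₀(4.9) = 86.90 dB; L_B = 99.3 − 20·log₁₀(6.1) = 83.59 dB.
Combined: 10·log₁₀(10^(86.90/10)+10^(83.59/10)) = 88.6 dB SPL.

88.6 dB SPL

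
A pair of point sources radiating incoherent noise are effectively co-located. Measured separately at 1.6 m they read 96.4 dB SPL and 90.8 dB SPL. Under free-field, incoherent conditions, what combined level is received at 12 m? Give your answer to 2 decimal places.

Combined at 1.6 m: 10·log₁₀(10^(96.4/10)+10^(90.8/10)) = 97.457 dB SPL.
Then apply −20·log₁₀(12/1.6) = -17.501 dB → 79.96 dB SPL.

79.96 dB SPL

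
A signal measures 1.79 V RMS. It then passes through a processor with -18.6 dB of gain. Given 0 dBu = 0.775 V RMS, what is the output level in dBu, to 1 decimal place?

-11.3 dBu

Input level: 20·log₁₀(1.79/0.775) = 7.27 dBu.
Output: 7.27 − 18.6 = -11.3 dBu.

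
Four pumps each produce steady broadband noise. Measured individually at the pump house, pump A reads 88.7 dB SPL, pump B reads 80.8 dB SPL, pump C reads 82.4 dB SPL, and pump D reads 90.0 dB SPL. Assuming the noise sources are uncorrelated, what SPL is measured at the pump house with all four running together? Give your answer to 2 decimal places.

Incoherent sources sum as intensities:
L_total = 10·log₁₀(10^(88.7/10) + 10^(80.8/10) + 10^(82.4/10) + 10^(90.0/10)) = 10·log₁₀(2035000000) = 93.09 dB SPL.

93.09 dB SPL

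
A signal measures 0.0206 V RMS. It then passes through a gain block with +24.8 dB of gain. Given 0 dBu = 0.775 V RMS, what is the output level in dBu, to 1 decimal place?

-6.7 dBu

Input level: 20·log₁₀(0.0206/0.775) = -31.51 dBu.
Output: -31.51 + 24.8 = -6.7 dBu.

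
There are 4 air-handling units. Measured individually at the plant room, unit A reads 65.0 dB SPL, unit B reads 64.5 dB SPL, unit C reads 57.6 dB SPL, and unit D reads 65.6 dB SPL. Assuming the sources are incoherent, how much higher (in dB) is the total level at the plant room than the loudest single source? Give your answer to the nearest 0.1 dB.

4.5 dB

Incoherent sources sum as intensities:
L_total = 10·log₁₀(10^(65.0/10) + 10^(64.5/10) + 10^(57.6/10) + 10^(65.6/10)) = 70.08 dB SPL.
Excess over the loudest (65.6 dB): 70.08 − 65.6 = 4.5 dB.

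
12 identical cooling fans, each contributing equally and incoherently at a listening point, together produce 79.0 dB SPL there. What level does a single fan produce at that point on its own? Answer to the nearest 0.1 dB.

68.2 dB SPL

12 equal incoherent sources add 10·log₁₀(12) = 10.79 dB over one source.
L_one = 79.0 − 10.79 = 68.2 dB SPL.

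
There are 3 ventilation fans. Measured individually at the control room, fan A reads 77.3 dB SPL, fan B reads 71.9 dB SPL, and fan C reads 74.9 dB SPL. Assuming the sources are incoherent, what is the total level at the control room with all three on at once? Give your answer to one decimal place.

Incoherent sources sum as intensities:
L_total = 10·log₁₀(10^(77.3/10) + 10^(71.9/10) + 10^(74.9/10)) = 10·log₁₀(100100000) = 80.0 dB SPL.

80.0 dB SPL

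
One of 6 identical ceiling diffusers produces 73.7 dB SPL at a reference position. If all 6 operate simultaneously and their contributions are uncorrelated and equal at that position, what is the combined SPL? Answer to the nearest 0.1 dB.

81.5 dB SPL

6 equal incoherent sources raise the level by 10·log₁₀(6) = 7.78 dB.
L_total = 73.7 + 7.78 = 81.5 dB SPL.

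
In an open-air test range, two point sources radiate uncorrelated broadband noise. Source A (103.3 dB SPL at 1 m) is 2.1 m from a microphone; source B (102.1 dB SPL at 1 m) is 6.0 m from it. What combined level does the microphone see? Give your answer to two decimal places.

At the listener: L_A = 103.3 − 20·log₁₀(2.1) = 96.856 dB; L_B = 102.1 − 20·log₁₀(6.0) = 86.537 dB.
Combined: 10·log₁₀(10^(96.856/10)+10^(86.537/10)) = 97.24 dB SPL.

97.24 dB SPL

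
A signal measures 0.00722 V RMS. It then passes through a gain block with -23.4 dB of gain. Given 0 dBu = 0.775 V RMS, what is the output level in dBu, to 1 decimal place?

Input level: 20·log₁₀(0.00722/0.775) = -40.62 dBu.
Output: -40.62 − 23.4 = -64.0 dBu.

-64.0 dBu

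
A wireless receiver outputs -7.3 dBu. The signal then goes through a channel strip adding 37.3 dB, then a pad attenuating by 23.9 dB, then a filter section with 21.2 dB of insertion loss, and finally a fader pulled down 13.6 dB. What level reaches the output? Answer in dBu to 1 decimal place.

Gain stages sum in dB:
-7.3 + 37.3 − 23.9 − 21.2 − 13.6 = -28.7 dBu.

-28.7 dBu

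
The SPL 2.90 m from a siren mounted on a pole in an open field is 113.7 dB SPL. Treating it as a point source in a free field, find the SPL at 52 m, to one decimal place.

Inverse-square spreading gives ΔL = −20·log₁₀(d₂/d₁).
ΔL = −20·log₁₀(52/2.90) = -25.07 dB, so L₂ = 113.7 + (-25.07) = 88.6 dB SPL.

88.6 dB SPL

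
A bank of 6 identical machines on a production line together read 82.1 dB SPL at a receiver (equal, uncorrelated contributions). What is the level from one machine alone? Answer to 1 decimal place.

6 equal incoherent sources add 10·log₁₀(6) = 7.78 dB over one source.
L_one = 82.1 − 7.78 = 74.3 dB SPL.

74.3 dB SPL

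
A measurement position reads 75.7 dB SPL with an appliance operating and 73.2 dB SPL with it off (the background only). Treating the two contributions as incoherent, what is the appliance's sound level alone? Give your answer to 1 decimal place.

Background correction is a power subtraction:
L_src = 10·log₁₀(10^(75.7/10) − 10^(73.2/10)) = 10·log₁₀(16260000) = 72.1 dB SPL.

72.1 dB SPL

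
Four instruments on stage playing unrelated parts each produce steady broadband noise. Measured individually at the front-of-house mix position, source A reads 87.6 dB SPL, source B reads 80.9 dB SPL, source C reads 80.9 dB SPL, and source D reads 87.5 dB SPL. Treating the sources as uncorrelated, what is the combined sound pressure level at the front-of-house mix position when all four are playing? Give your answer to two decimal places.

Incoherent sources sum as intensities:
L_total = 10·log₁₀(10^(87.6/10) + 10^(80.9/10) + 10^(80.9/10) + 10^(87.5/10)) = 10·log₁₀(1384000000) = 91.41 dB SPL.

91.41 dB SPL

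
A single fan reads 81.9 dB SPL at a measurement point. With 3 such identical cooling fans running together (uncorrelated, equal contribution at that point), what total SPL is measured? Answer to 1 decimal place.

86.7 dB SPL

3 equal incoherent sources raise the level by 10·log₁₀(3) = 4.77 dB.
L_total = 81.9 + 4.77 = 86.7 dB SPL.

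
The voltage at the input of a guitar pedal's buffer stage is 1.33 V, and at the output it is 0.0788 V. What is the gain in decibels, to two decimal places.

For a voltage ratio, dB = 20·log₁₀(V₂/V₁).
20·log₁₀(0.0788/1.33) = 20·log₁₀(0.05925) = -24.55 dB.

-24.55 dB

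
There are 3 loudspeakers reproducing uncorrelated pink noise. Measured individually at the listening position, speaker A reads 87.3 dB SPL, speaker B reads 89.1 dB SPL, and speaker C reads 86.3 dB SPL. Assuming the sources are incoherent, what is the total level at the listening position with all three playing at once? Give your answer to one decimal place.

Uncorrelated sources add in intensity (power), not in dB.
L_total = 10·log₁₀(10^(87.3/10) + 10^(89.1/10) + 10^(86.3/10)) = 10·log₁₀(1776000000) = 92.5 dB SPL.

92.5 dB SPL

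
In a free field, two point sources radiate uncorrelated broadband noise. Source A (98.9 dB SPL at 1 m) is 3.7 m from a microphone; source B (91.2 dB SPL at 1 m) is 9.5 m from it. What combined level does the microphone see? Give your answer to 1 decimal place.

87.6 dB SPL

At the listener: L_A = 98.9 − 20·log₁₀(3.7) = 87.54 dB; L_B = 91.2 − 20·log₁₀(9.5) = 71.65 dB.
Combined: 10·log₁₀(10^(87.54/10)+10^(71.65/10)) = 87.6 dB SPL.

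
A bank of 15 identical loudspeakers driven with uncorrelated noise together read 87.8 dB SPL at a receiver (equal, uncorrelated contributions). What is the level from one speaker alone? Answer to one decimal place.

76.0 dB SPL

15 equal incoherent sources add 10·log₁₀(15) = 11.76 dB over one source.
L_one = 87.8 − 11.76 = 76.0 dB SPL.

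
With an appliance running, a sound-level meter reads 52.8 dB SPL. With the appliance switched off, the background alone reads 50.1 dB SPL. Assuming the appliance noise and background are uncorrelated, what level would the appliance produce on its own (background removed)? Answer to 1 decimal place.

49.5 dB SPL

Remove the background by subtracting linear intensities:
L_src = 10·log₁₀(10^(52.8/10) − 10^(50.1/10)) = 10·log₁₀(88220) = 49.5 dB SPL.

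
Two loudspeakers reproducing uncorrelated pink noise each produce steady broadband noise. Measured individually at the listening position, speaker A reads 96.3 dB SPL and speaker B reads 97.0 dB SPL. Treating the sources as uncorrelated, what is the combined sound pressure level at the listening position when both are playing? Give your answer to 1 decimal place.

Add the sources as powers (linear), then convert back to dB:
L_total = 10·log₁₀(10^(96.3/10) + 10^(97.0/10)) = 10·log₁₀(9278000000) = 99.7 dB SPL.

99.7 dB SPL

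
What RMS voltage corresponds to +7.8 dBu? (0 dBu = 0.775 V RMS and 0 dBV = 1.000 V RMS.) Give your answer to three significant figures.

V = 0.775 V × 10^(+7.8/20).
= 0.775 × 2.455 = 1.90 V.

1.90 V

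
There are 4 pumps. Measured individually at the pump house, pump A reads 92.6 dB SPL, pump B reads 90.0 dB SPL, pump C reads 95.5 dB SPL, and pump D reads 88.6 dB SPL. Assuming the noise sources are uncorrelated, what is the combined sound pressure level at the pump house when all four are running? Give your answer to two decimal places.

Add the sources as powers (linear), then convert back to dB:
L_total = 10·log₁₀(10^(92.6/10) + 10^(90.0/10) + 10^(95.5/10) + 10^(88.6/10)) = 10·log₁₀(7092000000) = 98.51 dB SPL.

98.51 dB SPL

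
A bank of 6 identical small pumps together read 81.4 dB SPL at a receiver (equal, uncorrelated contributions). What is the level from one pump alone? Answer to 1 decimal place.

73.6 dB SPL

6 equal incoherent sources add 10·log₁₀(6) = 7.78 dB over one source.
L_one = 81.4 − 7.78 = 73.6 dB SPL.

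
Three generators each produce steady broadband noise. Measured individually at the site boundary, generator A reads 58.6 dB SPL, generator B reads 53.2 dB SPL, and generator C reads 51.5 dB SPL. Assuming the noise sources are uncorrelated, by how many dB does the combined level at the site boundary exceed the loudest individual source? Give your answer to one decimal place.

1.7 dB

Uncorrelated sources add in intensity (power), not in dB.
L_total = 10·log₁₀(10^(58.6/10) + 10^(53.2/10) + 10^(51.5/10)) = 60.31 dB SPL.
Excess over the loudest (58.6 dB): 60.31 − 58.6 = 1.7 dB.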